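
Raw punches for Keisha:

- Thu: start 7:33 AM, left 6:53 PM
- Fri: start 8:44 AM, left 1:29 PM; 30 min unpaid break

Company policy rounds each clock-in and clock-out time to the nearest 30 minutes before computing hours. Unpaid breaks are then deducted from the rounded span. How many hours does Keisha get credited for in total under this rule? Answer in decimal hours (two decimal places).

16.00 hours

Thu: in 7:33 AM→7:30 AM, out 6:53 PM→7:00 PM; 11 h 30 min
Fri: in 8:44 AM→8:30 AM, out 1:29 PM→1:30 PM; 5 h 0 min − 30 min = 4 h 30 min
Total credited: 16 h 0 min.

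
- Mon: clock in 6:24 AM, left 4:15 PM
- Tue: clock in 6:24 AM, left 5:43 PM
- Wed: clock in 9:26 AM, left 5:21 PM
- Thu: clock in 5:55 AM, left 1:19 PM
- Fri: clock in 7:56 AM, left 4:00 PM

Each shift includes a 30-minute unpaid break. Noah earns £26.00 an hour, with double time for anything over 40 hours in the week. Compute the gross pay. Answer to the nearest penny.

£1146.60

Mon: 6:24 AM–4:15 PM = 9 h 51 min; less 30 min break → 9 h 21 min
Tue: 6:24 AM–5:43 PM = 11 h 19 min; less 30 min break → 10 h 49 min
Wed: 9:26 AM–5:21 PM = 7 h 55 min; less 30 min break → 7 h 25 min
Thu: 5:55 AM–1:19 PM = 7 h 24 min; less 30 min break → 6 h 54 min
Fri: 7:56 AM–4:00 PM = 8 h 4 min; less 30 min break → 7 h 34 min
Total worked: 42 h 3 min = 2523 min.
Regular 40 h 0 min = 2400 min at £26.00/h; overtime 2 h 3 min = 123 min at £52.00/h.
Pay = (2400 × £26.00 + 123 × £52.00) ÷ 60 = £1146.60.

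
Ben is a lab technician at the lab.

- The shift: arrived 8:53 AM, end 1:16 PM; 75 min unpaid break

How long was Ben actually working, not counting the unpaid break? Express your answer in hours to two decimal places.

3.13 hours

The shift: 8:53 AM–1:16 PM = 4 h 23 min; less 75 min break → 3 h 8 min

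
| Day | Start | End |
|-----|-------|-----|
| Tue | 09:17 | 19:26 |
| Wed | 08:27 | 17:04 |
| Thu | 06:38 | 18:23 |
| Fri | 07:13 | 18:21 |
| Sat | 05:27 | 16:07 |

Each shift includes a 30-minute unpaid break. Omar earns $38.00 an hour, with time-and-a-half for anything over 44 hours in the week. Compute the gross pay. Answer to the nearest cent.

$2003.55

Tue: 09:17–19:26 = 10 h 9 min; less 30 min break → 9 h 39 min
Wed: 08:27–17:04 = 8 h 37 min; less 30 min break → 8 h 7 min
Thu: 06:38–18:23 = 11 h 45 min; less 30 min break → 11 h 15 min
Fri: 07:13–18:21 = 11 h 8 min; less 30 min break → 10 h 38 min
Sat: 05:27–16:07 = 10 h 40 min; less 30 min break → 10 h 10 min
Total worked: 49 h 49 min = 2989 min.
Regular 44 h 0 min = 2640 min at $38.00/h; overtime 5 h 49 min = 349 min at $57.00/h.
Pay = (2640 × $38.00 + 349 × $57.00) ÷ 60 = $2003.55.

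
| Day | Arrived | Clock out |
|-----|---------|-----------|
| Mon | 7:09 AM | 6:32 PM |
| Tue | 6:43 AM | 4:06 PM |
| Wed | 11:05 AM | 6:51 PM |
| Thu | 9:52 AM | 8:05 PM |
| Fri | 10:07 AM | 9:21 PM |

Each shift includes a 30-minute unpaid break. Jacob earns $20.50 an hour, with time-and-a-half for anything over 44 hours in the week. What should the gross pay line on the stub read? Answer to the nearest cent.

$1009.11

Mon: 7:09 AM–6:32 PM = 11 h 23 min; less 30 min break → 10 h 53 min
Tue: 6:43 AM–4:06 PM = 9 h 23 min; less 30 min break → 8 h 53 min
Wed: 11:05 AM–6:51 PM = 7 h 46 min; less 30 min break → 7 h 16 min
Thu: 9:52 AM–8:05 PM = 10 h 13 min; less 30 min break → 9 h 43 min
Fri: 10:07 AM–9:21 PM = 11 h 14 min; less 30 min break → 10 h 44 min
Total worked: 47 h 29 min = 2849 min.
Regular 44 h 0 min = 2640 min at $20.50/h; overtime 3 h 29 min = 209 min at $30.75/h.
Pay = (2640 × $20.50 + 209 × $30.75) ÷ 60 = $1009.11.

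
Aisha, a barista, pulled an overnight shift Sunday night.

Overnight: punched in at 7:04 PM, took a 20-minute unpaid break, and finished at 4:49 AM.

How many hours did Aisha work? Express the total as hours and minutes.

9 h 25 min

Overnight: 7:04 PM → midnight = 4 h 56 min; midnight → 4:49 AM = 4 h 49 min; span 9 h 45 min; less 20 min break → 9 h 25 min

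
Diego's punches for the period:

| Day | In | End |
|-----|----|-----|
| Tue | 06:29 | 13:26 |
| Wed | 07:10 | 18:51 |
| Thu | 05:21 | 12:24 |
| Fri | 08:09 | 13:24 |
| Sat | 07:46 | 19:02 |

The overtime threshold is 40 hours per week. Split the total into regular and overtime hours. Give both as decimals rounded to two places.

Tue: 06:29–13:26 = 6 h 57 min
Wed: 07:10–18:51 = 11 h 41 min
Thu: 05:21–12:24 = 7 h 3 min
Fri: 08:09–13:24 = 5 h 15 min
Sat: 07:46–19:02 = 11 h 16 min
Total worked: 42 h 12 min = 42.20 h.
Threshold 40 h → overtime 2 h 12 min, regular 40 h 0 min.

Regular 40.00 hours, overtime 2.20 hours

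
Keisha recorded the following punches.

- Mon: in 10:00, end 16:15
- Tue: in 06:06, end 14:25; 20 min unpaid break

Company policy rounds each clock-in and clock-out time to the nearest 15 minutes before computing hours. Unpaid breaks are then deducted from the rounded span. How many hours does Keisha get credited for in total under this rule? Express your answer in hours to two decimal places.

Mon: in 10:00→10:00, out 16:15→16:15; 6 h 15 min
Tue: in 06:06→06:00, out 14:25→14:30; 8 h 30 min − 20 min = 8 h 10 min
Total credited: 14 h 25 min.

14.42 hours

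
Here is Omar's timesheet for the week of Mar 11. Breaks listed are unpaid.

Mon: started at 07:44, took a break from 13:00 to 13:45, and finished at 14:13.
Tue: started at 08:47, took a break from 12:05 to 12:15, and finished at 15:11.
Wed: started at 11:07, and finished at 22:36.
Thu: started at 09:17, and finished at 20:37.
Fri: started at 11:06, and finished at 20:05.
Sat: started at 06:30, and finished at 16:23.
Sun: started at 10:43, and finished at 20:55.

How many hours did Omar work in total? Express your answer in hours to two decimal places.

63.85 hours

Mon: 07:44–14:13 = 6 h 29 min; less 45 min break → 5 h 44 min
Tue: 08:47–15:11 = 6 h 24 min; less 10 min break → 6 h 14 min
Wed: 11:07–22:36 = 11 h 29 min
Thu: 09:17–20:37 = 11 h 20 min
Fri: 11:06–20:05 = 8 h 59 min
Sat: 06:30–16:23 = 9 h 53 min
Sun: 10:43–20:55 = 10 h 12 min
Total: 5 h 44 min + 6 h 14 min + 11 h 29 min + 11 h 20 min + 8 h 59 min + 9 h 53 min + 10 h 12 min = 63 h 51 min.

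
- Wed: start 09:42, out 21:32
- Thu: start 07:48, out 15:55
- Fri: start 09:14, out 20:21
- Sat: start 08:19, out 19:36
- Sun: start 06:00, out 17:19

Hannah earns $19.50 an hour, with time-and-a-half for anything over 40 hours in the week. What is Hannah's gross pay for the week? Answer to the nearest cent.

Wed: 09:42–21:32 = 11 h 50 min
Thu: 07:48–15:55 = 8 h 7 min
Fri: 09:14–20:21 = 11 h 7 min
Sat: 08:19–19:36 = 11 h 17 min
Sun: 06:00–17:19 = 11 h 19 min
Total worked: 53 h 40 min = 3220 min.
Regular 40 h 0 min = 2400 min at $19.50/h; overtime 13 h 40 min = 820 min at $29.25/h.
Pay = (2400 × $19.50 + 820 × $29.25) ÷ 60 = $1179.75.

$1179.75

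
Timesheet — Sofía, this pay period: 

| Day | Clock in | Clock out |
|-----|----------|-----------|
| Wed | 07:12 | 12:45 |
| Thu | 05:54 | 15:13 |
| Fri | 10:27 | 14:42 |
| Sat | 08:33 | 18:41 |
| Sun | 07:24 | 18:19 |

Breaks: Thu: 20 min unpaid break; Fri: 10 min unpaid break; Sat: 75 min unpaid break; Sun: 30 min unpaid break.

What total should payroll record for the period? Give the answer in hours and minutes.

37 h 55 min

Wed: 07:12–12:45 = 5 h 33 min
Thu: 05:54–15:13 = 9 h 19 min; less 20 min break → 8 h 59 min
Fri: 10:27–14:42 = 4 h 15 min; less 10 min break → 4 h 5 min
Sat: 08:33–18:41 = 10 h 8 min; less 75 min break → 8 h 53 min
Sun: 07:24–18:19 = 10 h 55 min; less 30 min break → 10 h 25 min
Total: 5 h 33 min + 8 h 59 min + 4 h 5 min + 8 h 53 min + 10 h 25 min = 37 h 55 min.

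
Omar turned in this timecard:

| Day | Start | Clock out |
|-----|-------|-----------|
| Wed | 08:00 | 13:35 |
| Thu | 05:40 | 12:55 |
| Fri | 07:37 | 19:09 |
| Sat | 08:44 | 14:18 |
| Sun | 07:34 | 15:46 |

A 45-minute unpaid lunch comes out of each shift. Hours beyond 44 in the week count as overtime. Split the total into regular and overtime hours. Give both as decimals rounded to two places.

Regular 34.38 hours, overtime 0.00 hours

Wed: 08:00–13:35 = 5 h 35 min; less 45 min break → 4 h 50 min
Thu: 05:40–12:55 = 7 h 15 min; less 45 min break → 6 h 30 min
Fri: 07:37–19:09 = 11 h 32 min; less 45 min break → 10 h 47 min
Sat: 08:44–14:18 = 5 h 34 min; less 45 min break → 4 h 49 min
Sun: 07:34–15:46 = 8 h 12 min; less 45 min break → 7 h 27 min
Total worked: 34 h 23 min = 34.38 h.
Threshold 44 h → overtime 0 h 0 min, regular 34 h 23 min.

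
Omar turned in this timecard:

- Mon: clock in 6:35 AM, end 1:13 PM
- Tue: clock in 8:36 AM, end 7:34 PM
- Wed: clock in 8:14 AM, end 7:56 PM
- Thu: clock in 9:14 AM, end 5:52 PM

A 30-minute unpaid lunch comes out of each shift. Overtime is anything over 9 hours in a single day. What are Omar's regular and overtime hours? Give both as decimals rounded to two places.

Mon: 6:35 AM–1:13 PM = 6 h 38 min; less 30 min break → 6 h 8 min
Tue: 8:36 AM–7:34 PM = 10 h 58 min; less 30 min break → 10 h 28 min
Wed: 8:14 AM–7:56 PM = 11 h 42 min; less 30 min break → 11 h 12 min
Thu: 9:14 AM–5:52 PM = 8 h 38 min; less 30 min break → 8 h 8 min
Mon reg 6 h 8 min / OT 0 h 0 min; Tue reg 9 h 0 min / OT 1 h 28 min; Wed reg 9 h 0 min / OT 2 h 12 min; Thu reg 8 h 8 min / OT 0 h 0 min.
Totals: regular 32 h 16 min, overtime 3 h 40 min.

Regular 32.27 hours, overtime 3.67 hours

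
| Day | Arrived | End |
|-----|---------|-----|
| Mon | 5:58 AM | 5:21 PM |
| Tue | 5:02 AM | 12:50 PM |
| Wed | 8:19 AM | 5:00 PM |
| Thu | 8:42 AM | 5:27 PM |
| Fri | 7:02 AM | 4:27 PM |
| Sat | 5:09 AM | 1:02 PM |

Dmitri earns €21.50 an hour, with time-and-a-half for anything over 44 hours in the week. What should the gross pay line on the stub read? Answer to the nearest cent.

Mon: 5:58 AM–5:21 PM = 11 h 23 min
Tue: 5:02 AM–12:50 PM = 7 h 48 min
Wed: 8:19 AM–5:00 PM = 8 h 41 min
Thu: 8:42 AM–5:27 PM = 8 h 45 min
Fri: 7:02 AM–4:27 PM = 9 h 25 min
Sat: 5:09 AM–1:02 PM = 7 h 53 min
Total worked: 53 h 55 min = 3235 min.
Regular 44 h 0 min = 2640 min at €21.50/h; overtime 9 h 55 min = 595 min at €32.25/h.
Pay = (2640 × €21.50 + 595 × €32.25) ÷ 60 = €1265.81.

€1265.81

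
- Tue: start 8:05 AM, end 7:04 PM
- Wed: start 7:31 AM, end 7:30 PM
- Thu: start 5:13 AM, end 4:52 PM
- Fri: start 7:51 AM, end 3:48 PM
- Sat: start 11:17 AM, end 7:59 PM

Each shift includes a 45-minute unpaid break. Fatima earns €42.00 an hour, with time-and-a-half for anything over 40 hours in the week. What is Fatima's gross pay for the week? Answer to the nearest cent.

Tue: 8:05 AM–7:04 PM = 10 h 59 min; less 45 min break → 10 h 14 min
Wed: 7:31 AM–7:30 PM = 11 h 59 min; less 45 min break → 11 h 14 min
Thu: 5:13 AM–4:52 PM = 11 h 39 min; less 45 min break → 10 h 54 min
Fri: 7:51 AM–3:48 PM = 7 h 57 min; less 45 min break → 7 h 12 min
Sat: 11:17 AM–7:59 PM = 8 h 42 min; less 45 min break → 7 h 57 min
Total worked: 47 h 31 min = 2851 min.
Regular 40 h 0 min = 2400 min at €42.00/h; overtime 7 h 31 min = 451 min at €63.00/h.
Pay = (2400 × €42.00 + 451 × €63.00) ÷ 60 = €2153.55.

€2153.55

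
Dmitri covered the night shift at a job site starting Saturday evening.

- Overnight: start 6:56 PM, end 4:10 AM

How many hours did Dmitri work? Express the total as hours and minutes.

Overnight: 6:56 PM → midnight = 5 h 4 min; midnight → 4:10 AM = 4 h 10 min; span 9 h 14 min

9 h 14 min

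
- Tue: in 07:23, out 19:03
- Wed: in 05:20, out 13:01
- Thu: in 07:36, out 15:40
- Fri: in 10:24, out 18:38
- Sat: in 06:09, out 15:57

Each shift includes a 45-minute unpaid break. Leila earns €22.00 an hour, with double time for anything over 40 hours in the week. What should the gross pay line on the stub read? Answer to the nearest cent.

Tue: 07:23–19:03 = 11 h 40 min; less 45 min break → 10 h 55 min
Wed: 05:20–13:01 = 7 h 41 min; less 45 min break → 6 h 56 min
Thu: 07:36–15:40 = 8 h 4 min; less 45 min break → 7 h 19 min
Fri: 10:24–18:38 = 8 h 14 min; less 45 min break → 7 h 29 min
Sat: 06:09–15:57 = 9 h 48 min; less 45 min break → 9 h 3 min
Total worked: 41 h 42 min = 2502 min.
Regular 40 h 0 min = 2400 min at €22.00/h; overtime 1 h 42 min = 102 min at €44.00/h.
Pay = (2400 × €22.00 + 102 × €44.00) ÷ 60 = €954.80.

€954.80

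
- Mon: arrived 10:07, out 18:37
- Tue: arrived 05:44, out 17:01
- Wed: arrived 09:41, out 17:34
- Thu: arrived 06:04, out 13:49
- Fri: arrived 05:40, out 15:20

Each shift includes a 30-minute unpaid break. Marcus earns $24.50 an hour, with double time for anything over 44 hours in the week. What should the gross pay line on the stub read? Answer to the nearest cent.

Mon: 10:07–18:37 = 8 h 30 min; less 30 min break → 8 h 0 min
Tue: 05:44–17:01 = 11 h 17 min; less 30 min break → 10 h 47 min
Wed: 09:41–17:34 = 7 h 53 min; less 30 min break → 7 h 23 min
Thu: 06:04–13:49 = 7 h 45 min; less 30 min break → 7 h 15 min
Fri: 05:40–15:20 = 9 h 40 min; less 30 min break → 9 h 10 min
Total worked: 42 h 35 min = 2555 min.
Regular 42 h 35 min = 2555 min at $24.50/h; overtime 0 h 0 min = 0 min at $49.00/h.
Pay = (2555 × $24.50 + 0 × $49.00) ÷ 60 = $1043.29.

$1043.29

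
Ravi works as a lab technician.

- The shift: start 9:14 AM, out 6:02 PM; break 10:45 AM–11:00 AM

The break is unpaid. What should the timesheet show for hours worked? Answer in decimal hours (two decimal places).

The shift: 9:14 AM–6:02 PM = 8 h 48 min; less 15 min break → 8 h 33 min

8.55 hours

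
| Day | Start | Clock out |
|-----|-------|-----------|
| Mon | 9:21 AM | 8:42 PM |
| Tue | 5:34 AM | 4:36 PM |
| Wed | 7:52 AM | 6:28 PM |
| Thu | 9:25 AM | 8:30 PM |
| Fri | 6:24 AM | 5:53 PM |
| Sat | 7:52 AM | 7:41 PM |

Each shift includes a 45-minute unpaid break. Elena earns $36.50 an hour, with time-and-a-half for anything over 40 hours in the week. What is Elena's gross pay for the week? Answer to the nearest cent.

Mon: 9:21 AM–8:42 PM = 11 h 21 min; less 45 min break → 10 h 36 min
Tue: 5:34 AM–4:36 PM = 11 h 2 min; less 45 min break → 10 h 17 min
Wed: 7:52 AM–6:28 PM = 10 h 36 min; less 45 min break → 9 h 51 min
Thu: 9:25 AM–8:30 PM = 11 h 5 min; less 45 min break → 10 h 20 min
Fri: 6:24 AM–5:53 PM = 11 h 29 min; less 45 min break → 10 h 44 min
Sat: 7:52 AM–7:41 PM = 11 h 49 min; less 45 min break → 11 h 4 min
Total worked: 62 h 52 min = 3772 min.
Regular 40 h 0 min = 2400 min at $36.50/h; overtime 22 h 52 min = 1372 min at $54.75/h.
Pay = (2400 × $36.50 + 1372 × $54.75) ÷ 60 = $2711.95.

$2711.95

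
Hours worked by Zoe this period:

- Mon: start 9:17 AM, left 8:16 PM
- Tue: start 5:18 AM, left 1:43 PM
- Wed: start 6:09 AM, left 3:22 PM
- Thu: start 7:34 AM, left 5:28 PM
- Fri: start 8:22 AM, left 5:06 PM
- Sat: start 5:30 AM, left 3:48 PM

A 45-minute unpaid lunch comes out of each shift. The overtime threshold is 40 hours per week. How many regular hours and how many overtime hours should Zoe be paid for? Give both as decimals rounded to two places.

Mon: 9:17 AM–8:16 PM = 10 h 59 min; less 45 min break → 10 h 14 min
Tue: 5:18 AM–1:43 PM = 8 h 25 min; less 45 min break → 7 h 40 min
Wed: 6:09 AM–3:22 PM = 9 h 13 min; less 45 min break → 8 h 28 min
Thu: 7:34 AM–5:28 PM = 9 h 54 min; less 45 min break → 9 h 9 min
Fri: 8:22 AM–5:06 PM = 8 h 44 min; less 45 min break → 7 h 59 min
Sat: 5:30 AM–3:48 PM = 10 h 18 min; less 45 min break → 9 h 33 min
Total worked: 53 h 3 min = 53.05 h.
Threshold 40 h → overtime 13 h 3 min, regular 40 h 0 min.

Regular 40.00 hours, overtime 13.05 hours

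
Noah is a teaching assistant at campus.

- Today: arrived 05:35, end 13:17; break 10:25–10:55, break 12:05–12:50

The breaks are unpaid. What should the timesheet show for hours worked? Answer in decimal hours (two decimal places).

Today: 05:35–13:17 = 7 h 42 min; less 75 min break → 6 h 27 min

6.45 hours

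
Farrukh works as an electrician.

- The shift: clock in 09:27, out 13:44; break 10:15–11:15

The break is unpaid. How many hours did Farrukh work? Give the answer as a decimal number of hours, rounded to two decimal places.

3.28 hours

The shift: 09:27–13:44 = 4 h 17 min; less 60 min break → 3 h 17 min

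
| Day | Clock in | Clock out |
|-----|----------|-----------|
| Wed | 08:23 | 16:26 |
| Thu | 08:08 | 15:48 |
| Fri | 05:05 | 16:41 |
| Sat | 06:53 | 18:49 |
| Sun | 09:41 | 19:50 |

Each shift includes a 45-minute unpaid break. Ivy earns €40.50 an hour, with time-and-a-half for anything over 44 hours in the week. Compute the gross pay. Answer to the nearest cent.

Wed: 08:23–16:26 = 8 h 3 min; less 45 min break → 7 h 18 min
Thu: 08:08–15:48 = 7 h 40 min; less 45 min break → 6 h 55 min
Fri: 05:05–16:41 = 11 h 36 min; less 45 min break → 10 h 51 min
Sat: 06:53–18:49 = 11 h 56 min; less 45 min break → 11 h 11 min
Sun: 09:41–19:50 = 10 h 9 min; less 45 min break → 9 h 24 min
Total worked: 45 h 39 min = 2739 min.
Regular 44 h 0 min = 2640 min at €40.50/h; overtime 1 h 39 min = 99 min at €60.75/h.
Pay = (2640 × €40.50 + 99 × €60.75) ÷ 60 = €1882.24.

€1882.24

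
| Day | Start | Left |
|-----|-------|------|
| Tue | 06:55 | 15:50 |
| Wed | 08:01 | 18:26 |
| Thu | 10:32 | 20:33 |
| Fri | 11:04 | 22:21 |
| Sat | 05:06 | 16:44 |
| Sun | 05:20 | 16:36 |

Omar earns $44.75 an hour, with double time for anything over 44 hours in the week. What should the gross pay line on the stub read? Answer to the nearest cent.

Tue: 06:55–15:50 = 8 h 55 min
Wed: 08:01–18:26 = 10 h 25 min
Thu: 10:32–20:33 = 10 h 1 min
Fri: 11:04–22:21 = 11 h 17 min
Sat: 05:06–16:44 = 11 h 38 min
Sun: 05:20–16:36 = 11 h 16 min
Total worked: 63 h 32 min = 3812 min.
Regular 44 h 0 min = 2640 min at $44.75/h; overtime 19 h 32 min = 1172 min at $89.50/h.
Pay = (2640 × $44.75 + 1172 × $89.50) ÷ 60 = $3717.23.

$3717.23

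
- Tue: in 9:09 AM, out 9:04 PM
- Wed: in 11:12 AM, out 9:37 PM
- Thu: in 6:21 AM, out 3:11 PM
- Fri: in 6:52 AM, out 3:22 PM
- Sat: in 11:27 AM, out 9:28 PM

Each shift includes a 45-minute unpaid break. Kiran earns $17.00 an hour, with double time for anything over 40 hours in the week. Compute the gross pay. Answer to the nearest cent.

Tue: 9:09 AM–9:04 PM = 11 h 55 min; less 45 min break → 11 h 10 min
Wed: 11:12 AM–9:37 PM = 10 h 25 min; less 45 min break → 9 h 40 min
Thu: 6:21 AM–3:11 PM = 8 h 50 min; less 45 min break → 8 h 5 min
Fri: 6:52 AM–3:22 PM = 8 h 30 min; less 45 min break → 7 h 45 min
Sat: 11:27 AM–9:28 PM = 10 h 1 min; less 45 min break → 9 h 16 min
Total worked: 45 h 56 min = 2756 min.
Regular 40 h 0 min = 2400 min at $17.00/h; overtime 5 h 56 min = 356 min at $34.00/h.
Pay = (2400 × $17.00 + 356 × $34.00) ÷ 60 = $881.73.

$881.73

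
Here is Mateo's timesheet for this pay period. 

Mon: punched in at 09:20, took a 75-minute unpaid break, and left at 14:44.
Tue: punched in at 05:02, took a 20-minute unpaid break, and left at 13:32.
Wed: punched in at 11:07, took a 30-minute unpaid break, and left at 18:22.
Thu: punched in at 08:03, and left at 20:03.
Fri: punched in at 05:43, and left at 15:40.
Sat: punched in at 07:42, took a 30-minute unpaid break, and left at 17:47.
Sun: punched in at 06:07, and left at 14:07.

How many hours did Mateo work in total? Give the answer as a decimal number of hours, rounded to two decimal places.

58.60 hours

Mon: 09:20–14:44 = 5 h 24 min; less 75 min break → 4 h 9 min
Tue: 05:02–13:32 = 8 h 30 min; less 20 min break → 8 h 10 min
Wed: 11:07–18:22 = 7 h 15 min; less 30 min break → 6 h 45 min
Thu: 08:03–20:03 = 12 h 0 min
Fri: 05:43–15:40 = 9 h 57 min
Sat: 07:42–17:47 = 10 h 5 min; less 30 min break → 9 h 35 min
Sun: 06:07–14:07 = 8 h 0 min
Total: 4 h 9 min + 8 h 10 min + 6 h 45 min + 12 h 0 min + 9 h 57 min + 9 h 35 min + 8 h 0 min = 58 h 36 min.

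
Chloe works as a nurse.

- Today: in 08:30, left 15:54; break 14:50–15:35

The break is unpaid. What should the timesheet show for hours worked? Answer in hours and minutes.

6 h 39 min

Today: 08:30–15:54 = 7 h 24 min; less 45 min break → 6 h 39 min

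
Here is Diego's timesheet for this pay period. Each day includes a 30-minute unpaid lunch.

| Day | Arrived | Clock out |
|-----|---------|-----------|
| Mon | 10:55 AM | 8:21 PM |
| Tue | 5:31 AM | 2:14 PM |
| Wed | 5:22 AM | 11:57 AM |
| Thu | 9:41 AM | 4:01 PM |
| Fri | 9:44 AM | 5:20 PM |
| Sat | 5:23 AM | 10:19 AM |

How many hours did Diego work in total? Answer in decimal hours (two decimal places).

40.60 hours

Mon: 10:55 AM–8:21 PM = 9 h 26 min; less 30 min break → 8 h 56 min
Tue: 5:31 AM–2:14 PM = 8 h 43 min; less 30 min break → 8 h 13 min
Wed: 5:22 AM–11:57 AM = 6 h 35 min; less 30 min break → 6 h 5 min
Thu: 9:41 AM–4:01 PM = 6 h 20 min; less 30 min break → 5 h 50 min
Fri: 9:44 AM–5:20 PM = 7 h 36 min; less 30 min break → 7 h 6 min
Sat: 5:23 AM–10:19 AM = 4 h 56 min; less 30 min break → 4 h 26 min
Total: 8 h 56 min + 8 h 13 min + 6 h 5 min + 5 h 50 min + 7 h 6 min + 4 h 26 min = 40 h 36 min.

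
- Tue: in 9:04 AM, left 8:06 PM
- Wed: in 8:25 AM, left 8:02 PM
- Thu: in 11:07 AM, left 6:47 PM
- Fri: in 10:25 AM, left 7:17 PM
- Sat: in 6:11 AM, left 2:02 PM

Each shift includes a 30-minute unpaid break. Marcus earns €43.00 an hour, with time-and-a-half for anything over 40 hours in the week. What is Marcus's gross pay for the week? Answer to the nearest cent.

€2012.40

Tue: 9:04 AM–8:06 PM = 11 h 2 min; less 30 min break → 10 h 32 min
Wed: 8:25 AM–8:02 PM = 11 h 37 min; less 30 min break → 11 h 7 min
Thu: 11:07 AM–6:47 PM = 7 h 40 min; less 30 min break → 7 h 10 min
Fri: 10:25 AM–7:17 PM = 8 h 52 min; less 30 min break → 8 h 22 min
Sat: 6:11 AM–2:02 PM = 7 h 51 min; less 30 min break → 7 h 21 min
Total worked: 44 h 32 min = 2672 min.
Regular 40 h 0 min = 2400 min at €43.00/h; overtime 4 h 32 min = 272 min at €64.50/h.
Pay = (2400 × €43.00 + 272 × €64.50) ÷ 60 = €2012.40.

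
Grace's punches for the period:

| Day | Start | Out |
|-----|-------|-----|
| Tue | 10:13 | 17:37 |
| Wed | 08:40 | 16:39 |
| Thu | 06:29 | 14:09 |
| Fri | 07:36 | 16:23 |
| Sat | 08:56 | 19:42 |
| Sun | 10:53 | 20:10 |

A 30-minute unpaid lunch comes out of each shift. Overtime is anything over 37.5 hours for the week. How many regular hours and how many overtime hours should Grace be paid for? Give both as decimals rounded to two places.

Regular 37.50 hours, overtime 11.38 hours

Tue: 10:13–17:37 = 7 h 24 min; less 30 min break → 6 h 54 min
Wed: 08:40–16:39 = 7 h 59 min; less 30 min break → 7 h 29 min
Thu: 06:29–14:09 = 7 h 40 min; less 30 min break → 7 h 10 min
Fri: 07:36–16:23 = 8 h 47 min; less 30 min break → 8 h 17 min
Sat: 08:56–19:42 = 10 h 46 min; less 30 min break → 10 h 16 min
Sun: 10:53–20:10 = 9 h 17 min; less 30 min break → 8 h 47 min
Total worked: 48 h 53 min = 48.88 h.
Threshold 37.5 h → overtime 11 h 23 min, regular 37 h 30 min.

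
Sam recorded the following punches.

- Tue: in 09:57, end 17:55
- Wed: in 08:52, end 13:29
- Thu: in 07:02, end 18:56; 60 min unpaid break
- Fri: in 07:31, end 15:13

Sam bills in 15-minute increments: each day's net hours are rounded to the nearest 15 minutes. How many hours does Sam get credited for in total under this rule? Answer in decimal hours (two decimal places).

31.25 hours

Tue: 09:57–17:55 = 7 h 58 min → rounds to 8 h 0 min
Wed: 08:52–13:29 = 4 h 37 min → rounds to 4 h 30 min
Thu: 07:02–18:56 = 11 h 54 min − 60 min = 10 h 54 min → rounds to 11 h 0 min
Fri: 07:31–15:13 = 7 h 42 min → rounds to 7 h 45 min
Total credited: 31 h 15 min.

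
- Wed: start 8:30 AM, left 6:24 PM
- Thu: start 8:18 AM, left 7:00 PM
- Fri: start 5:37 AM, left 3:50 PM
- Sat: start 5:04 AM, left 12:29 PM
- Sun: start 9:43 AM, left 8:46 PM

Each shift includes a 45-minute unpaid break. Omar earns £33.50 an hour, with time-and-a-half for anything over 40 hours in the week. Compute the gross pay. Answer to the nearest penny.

Wed: 8:30 AM–6:24 PM = 9 h 54 min; less 45 min break → 9 h 9 min
Thu: 8:18 AM–7:00 PM = 10 h 42 min; less 45 min break → 9 h 57 min
Fri: 5:37 AM–3:50 PM = 10 h 13 min; less 45 min break → 9 h 28 min
Sat: 5:04 AM–12:29 PM = 7 h 25 min; less 45 min break → 6 h 40 min
Sun: 9:43 AM–8:46 PM = 11 h 3 min; less 45 min break → 10 h 18 min
Total worked: 45 h 32 min = 2732 min.
Regular 40 h 0 min = 2400 min at £33.50/h; overtime 5 h 32 min = 332 min at £50.25/h.
Pay = (2400 × £33.50 + 332 × £50.25) ÷ 60 = £1618.05.

£1618.05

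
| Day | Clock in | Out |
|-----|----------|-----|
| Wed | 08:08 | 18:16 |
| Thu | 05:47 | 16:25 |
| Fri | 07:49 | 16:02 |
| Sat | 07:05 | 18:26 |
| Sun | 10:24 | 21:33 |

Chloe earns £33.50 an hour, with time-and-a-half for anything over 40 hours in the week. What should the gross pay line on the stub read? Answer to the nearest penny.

Wed: 08:08–18:16 = 10 h 8 min
Thu: 05:47–16:25 = 10 h 38 min
Fri: 07:49–16:02 = 8 h 13 min
Sat: 07:05–18:26 = 11 h 21 min
Sun: 10:24–21:33 = 11 h 9 min
Total worked: 51 h 29 min = 3089 min.
Regular 40 h 0 min = 2400 min at £33.50/h; overtime 11 h 29 min = 689 min at £50.25/h.
Pay = (2400 × £33.50 + 689 × £50.25) ÷ 60 = £1917.04.

£1917.04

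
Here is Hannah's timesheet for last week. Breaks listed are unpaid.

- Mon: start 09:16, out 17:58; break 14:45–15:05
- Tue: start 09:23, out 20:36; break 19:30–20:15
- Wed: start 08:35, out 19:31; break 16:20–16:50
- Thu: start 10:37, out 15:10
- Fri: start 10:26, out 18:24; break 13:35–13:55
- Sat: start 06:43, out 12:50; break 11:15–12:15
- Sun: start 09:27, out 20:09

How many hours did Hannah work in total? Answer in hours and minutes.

57 h 16 min

Mon: 09:16–17:58 = 8 h 42 min; less 20 min break → 8 h 22 min
Tue: 09:23–20:36 = 11 h 13 min; less 45 min break → 10 h 28 min
Wed: 08:35–19:31 = 10 h 56 min; less 30 min break → 10 h 26 min
Thu: 10:37–15:10 = 4 h 33 min
Fri: 10:26–18:24 = 7 h 58 min; less 20 min break → 7 h 38 min
Sat: 06:43–12:50 = 6 h 7 min; less 60 min break → 5 h 7 min
Sun: 09:27–20:09 = 10 h 42 min
Total: 8 h 22 min + 10 h 28 min + 10 h 26 min + 4 h 33 min + 7 h 38 min + 5 h 7 min + 10 h 42 min = 57 h 16 min.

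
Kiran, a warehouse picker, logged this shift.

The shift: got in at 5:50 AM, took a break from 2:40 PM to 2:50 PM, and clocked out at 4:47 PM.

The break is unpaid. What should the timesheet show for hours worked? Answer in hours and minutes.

10 h 47 min

The shift: 5:50 AM–4:47 PM = 10 h 57 min; less 10 min break → 10 h 47 min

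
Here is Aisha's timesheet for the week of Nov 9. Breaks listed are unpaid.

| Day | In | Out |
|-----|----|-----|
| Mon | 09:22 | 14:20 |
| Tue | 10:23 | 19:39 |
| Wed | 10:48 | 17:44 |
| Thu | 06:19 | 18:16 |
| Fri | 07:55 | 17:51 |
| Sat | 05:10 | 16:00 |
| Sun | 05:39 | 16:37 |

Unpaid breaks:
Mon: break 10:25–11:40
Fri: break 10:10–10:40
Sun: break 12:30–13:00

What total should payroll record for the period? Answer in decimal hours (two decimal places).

Mon: 09:22–14:20 = 4 h 58 min; less 75 min break → 3 h 43 min
Tue: 10:23–19:39 = 9 h 16 min
Wed: 10:48–17:44 = 6 h 56 min
Thu: 06:19–18:16 = 11 h 57 min
Fri: 07:55–17:51 = 9 h 56 min; less 30 min break → 9 h 26 min
Sat: 05:10–16:00 = 10 h 50 min
Sun: 05:39–16:37 = 10 h 58 min; less 30 min break → 10 h 28 min
Total: 3 h 43 min + 9 h 16 min + 6 h 56 min + 11 h 57 min + 9 h 26 min + 10 h 50 min + 10 h 28 min = 62 h 36 min.

62.60 hours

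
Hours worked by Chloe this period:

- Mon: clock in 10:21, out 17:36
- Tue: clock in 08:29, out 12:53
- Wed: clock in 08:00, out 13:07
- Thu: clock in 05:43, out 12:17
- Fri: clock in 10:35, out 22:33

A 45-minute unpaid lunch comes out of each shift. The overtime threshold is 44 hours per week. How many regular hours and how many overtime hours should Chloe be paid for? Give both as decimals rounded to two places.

Regular 31.55 hours, overtime 0.00 hours

Mon: 10:21–17:36 = 7 h 15 min; less 45 min break → 6 h 30 min
Tue: 08:29–12:53 = 4 h 24 min; less 45 min break → 3 h 39 min
Wed: 08:00–13:07 = 5 h 7 min; less 45 min break → 4 h 22 min
Thu: 05:43–12:17 = 6 h 34 min; less 45 min break → 5 h 49 min
Fri: 10:35–22:33 = 11 h 58 min; less 45 min break → 11 h 13 min
Total worked: 31 h 33 min = 31.55 h.
Threshold 44 h → overtime 0 h 0 min, regular 31 h 33 min.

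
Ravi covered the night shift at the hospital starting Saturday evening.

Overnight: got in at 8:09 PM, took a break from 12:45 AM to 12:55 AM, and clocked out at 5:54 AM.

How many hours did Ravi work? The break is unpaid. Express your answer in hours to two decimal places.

9.58 hours

Overnight: 8:09 PM → midnight = 3 h 51 min; midnight → 5:54 AM = 5 h 54 min; span 9 h 45 min; less 10 min break → 9 h 35 min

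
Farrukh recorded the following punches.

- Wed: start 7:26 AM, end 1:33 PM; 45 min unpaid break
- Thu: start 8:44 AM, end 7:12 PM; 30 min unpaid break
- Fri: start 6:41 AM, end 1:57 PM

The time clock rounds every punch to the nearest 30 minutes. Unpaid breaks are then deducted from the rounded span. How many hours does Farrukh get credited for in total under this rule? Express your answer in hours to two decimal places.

22.75 hours

Wed: in 7:26 AM→7:30 AM, out 1:33 PM→1:30 PM; 6 h 0 min − 45 min = 5 h 15 min
Thu: in 8:44 AM→8:30 AM, out 7:12 PM→7:00 PM; 10 h 30 min − 30 min = 10 h 0 min
Fri: in 6:41 AM→6:30 AM, out 1:57 PM→2:00 PM; 7 h 30 min
Total credited: 22 h 45 min.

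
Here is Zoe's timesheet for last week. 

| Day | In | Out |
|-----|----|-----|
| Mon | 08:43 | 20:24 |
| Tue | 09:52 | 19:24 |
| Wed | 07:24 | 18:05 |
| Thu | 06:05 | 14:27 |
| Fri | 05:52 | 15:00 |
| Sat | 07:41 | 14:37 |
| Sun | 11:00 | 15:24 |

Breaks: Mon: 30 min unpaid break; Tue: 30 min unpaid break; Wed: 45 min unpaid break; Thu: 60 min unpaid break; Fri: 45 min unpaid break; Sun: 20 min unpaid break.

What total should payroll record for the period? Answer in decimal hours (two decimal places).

Mon: 08:43–20:24 = 11 h 41 min; less 30 min break → 11 h 11 min
Tue: 09:52–19:24 = 9 h 32 min; less 30 min break → 9 h 2 min
Wed: 07:24–18:05 = 10 h 41 min; less 45 min break → 9 h 56 min
Thu: 06:05–14:27 = 8 h 22 min; less 60 min break → 7 h 22 min
Fri: 05:52–15:00 = 9 h 8 min; less 45 min break → 8 h 23 min
Sat: 07:41–14:37 = 6 h 56 min
Sun: 11:00–15:24 = 4 h 24 min; less 20 min break → 4 h 4 min
Total: 11 h 11 min + 9 h 2 min + 9 h 56 min + 7 h 22 min + 8 h 23 min + 6 h 56 min + 4 h 4 min = 56 h 54 min.

56.90 hours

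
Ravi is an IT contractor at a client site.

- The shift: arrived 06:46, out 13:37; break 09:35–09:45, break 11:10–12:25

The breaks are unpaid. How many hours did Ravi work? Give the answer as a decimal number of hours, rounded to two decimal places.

The shift: 06:46–13:37 = 6 h 51 min; less 85 min break → 5 h 26 min

5.43 hours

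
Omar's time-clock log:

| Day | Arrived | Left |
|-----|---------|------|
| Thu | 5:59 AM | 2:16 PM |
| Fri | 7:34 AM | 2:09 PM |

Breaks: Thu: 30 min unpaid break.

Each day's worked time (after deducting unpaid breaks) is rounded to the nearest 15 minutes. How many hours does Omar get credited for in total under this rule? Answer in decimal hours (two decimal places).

14.25 hours

Thu: 5:59 AM–2:16 PM = 8 h 17 min − 30 min = 7 h 47 min → rounds to 7 h 45 min
Fri: 7:34 AM–2:09 PM = 6 h 35 min → rounds to 6 h 30 min
Total credited: 14 h 15 min.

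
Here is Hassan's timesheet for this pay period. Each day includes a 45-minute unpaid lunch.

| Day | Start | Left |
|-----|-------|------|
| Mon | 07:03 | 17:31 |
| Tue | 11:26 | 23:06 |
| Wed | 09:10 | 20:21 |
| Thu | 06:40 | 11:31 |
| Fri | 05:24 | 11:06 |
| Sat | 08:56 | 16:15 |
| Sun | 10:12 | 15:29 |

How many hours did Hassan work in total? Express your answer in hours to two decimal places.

51.22 hours

Mon: 07:03–17:31 = 10 h 28 min; less 45 min break → 9 h 43 min
Tue: 11:26–23:06 = 11 h 40 min; less 45 min break → 10 h 55 min
Wed: 09:10–20:21 = 11 h 11 min; less 45 min break → 10 h 26 min
Thu: 06:40–11:31 = 4 h 51 min; less 45 min break → 4 h 6 min
Fri: 05:24–11:06 = 5 h 42 min; less 45 min break → 4 h 57 min
Sat: 08:56–16:15 = 7 h 19 min; less 45 min break → 6 h 34 min
Sun: 10:12–15:29 = 5 h 17 min; less 45 min break → 4 h 32 min
Total: 9 h 43 min + 10 h 55 min + 10 h 26 min + 4 h 6 min + 4 h 57 min + 6 h 34 min + 4 h 32 min = 51 h 13 min.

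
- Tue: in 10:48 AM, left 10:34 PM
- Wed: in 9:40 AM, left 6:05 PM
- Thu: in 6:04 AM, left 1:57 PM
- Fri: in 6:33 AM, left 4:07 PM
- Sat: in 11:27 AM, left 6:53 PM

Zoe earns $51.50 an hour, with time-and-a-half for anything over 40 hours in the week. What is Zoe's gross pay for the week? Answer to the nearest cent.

$2451.40

Tue: 10:48 AM–10:34 PM = 11 h 46 min
Wed: 9:40 AM–6:05 PM = 8 h 25 min
Thu: 6:04 AM–1:57 PM = 7 h 53 min
Fri: 6:33 AM–4:07 PM = 9 h 34 min
Sat: 11:27 AM–6:53 PM = 7 h 26 min
Total worked: 45 h 4 min = 2704 min.
Regular 40 h 0 min = 2400 min at $51.50/h; overtime 5 h 4 min = 304 min at $77.25/h.
Pay = (2400 × $51.50 + 304 × $77.25) ÷ 60 = $2451.40.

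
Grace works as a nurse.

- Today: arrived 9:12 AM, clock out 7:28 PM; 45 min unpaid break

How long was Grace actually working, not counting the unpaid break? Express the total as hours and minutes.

Today: 9:12 AM–7:28 PM = 10 h 16 min; less 45 min break → 9 h 31 min

9 h 31 min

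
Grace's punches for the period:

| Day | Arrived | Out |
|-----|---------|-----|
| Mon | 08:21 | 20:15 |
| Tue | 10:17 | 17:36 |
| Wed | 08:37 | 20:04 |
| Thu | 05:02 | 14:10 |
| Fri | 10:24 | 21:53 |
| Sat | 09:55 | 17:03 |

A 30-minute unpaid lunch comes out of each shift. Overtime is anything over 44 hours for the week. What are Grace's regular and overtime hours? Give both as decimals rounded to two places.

Regular 44.00 hours, overtime 11.42 hours

Mon: 08:21–20:15 = 11 h 54 min; less 30 min break → 11 h 24 min
Tue: 10:17–17:36 = 7 h 19 min; less 30 min break → 6 h 49 min
Wed: 08:37–20:04 = 11 h 27 min; less 30 min break → 10 h 57 min
Thu: 05:02–14:10 = 9 h 8 min; less 30 min break → 8 h 38 min
Fri: 10:24–21:53 = 11 h 29 min; less 30 min break → 10 h 59 min
Sat: 09:55–17:03 = 7 h 8 min; less 30 min break → 6 h 38 min
Total worked: 55 h 25 min = 55.42 h.
Threshold 44 h → overtime 11 h 25 min, regular 44 h 0 min.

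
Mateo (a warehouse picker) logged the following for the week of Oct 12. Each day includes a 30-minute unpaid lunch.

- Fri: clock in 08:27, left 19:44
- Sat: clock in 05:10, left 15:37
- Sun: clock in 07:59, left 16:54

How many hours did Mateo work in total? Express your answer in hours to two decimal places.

Fri: 08:27–19:44 = 11 h 17 min; less 30 min break → 10 h 47 min
Sat: 05:10–15:37 = 10 h 27 min; less 30 min break → 9 h 57 min
Sun: 07:59–16:54 = 8 h 55 min; less 30 min break → 8 h 25 min
Total: 10 h 47 min + 9 h 57 min + 8 h 25 min = 29 h 9 min.

29.15 hours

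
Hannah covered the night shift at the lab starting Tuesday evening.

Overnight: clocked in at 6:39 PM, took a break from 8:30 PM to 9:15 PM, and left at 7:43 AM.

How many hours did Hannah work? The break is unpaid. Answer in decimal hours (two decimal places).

12.32 hours

Overnight: 6:39 PM → midnight = 5 h 21 min; midnight → 7:43 AM = 7 h 43 min; span 13 h 4 min; less 45 min break → 12 h 19 min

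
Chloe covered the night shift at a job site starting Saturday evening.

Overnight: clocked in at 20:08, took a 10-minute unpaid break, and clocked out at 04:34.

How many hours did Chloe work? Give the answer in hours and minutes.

8 h 16 min

Overnight: 20:08 → midnight = 3 h 52 min; midnight → 04:34 = 4 h 34 min; span 8 h 26 min; less 10 min break → 8 h 16 min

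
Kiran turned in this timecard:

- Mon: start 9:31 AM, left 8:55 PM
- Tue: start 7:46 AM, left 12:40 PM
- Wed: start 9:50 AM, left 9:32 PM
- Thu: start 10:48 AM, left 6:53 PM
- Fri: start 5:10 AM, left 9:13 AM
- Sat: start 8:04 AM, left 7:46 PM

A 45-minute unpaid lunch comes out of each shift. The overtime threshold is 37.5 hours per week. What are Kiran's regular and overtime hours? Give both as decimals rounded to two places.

Mon: 9:31 AM–8:55 PM = 11 h 24 min; less 45 min break → 10 h 39 min
Tue: 7:46 AM–12:40 PM = 4 h 54 min; less 45 min break → 4 h 9 min
Wed: 9:50 AM–9:32 PM = 11 h 42 min; less 45 min break → 10 h 57 min
Thu: 10:48 AM–6:53 PM = 8 h 5 min; less 45 min break → 7 h 20 min
Fri: 5:10 AM–9:13 AM = 4 h 3 min; less 45 min break → 3 h 18 min
Sat: 8:04 AM–7:46 PM = 11 h 42 min; less 45 min break → 10 h 57 min
Total worked: 47 h 20 min = 47.33 h.
Threshold 37.5 h → overtime 9 h 50 min, regular 37 h 30 min.

Regular 37.50 hours, overtime 9.83 hours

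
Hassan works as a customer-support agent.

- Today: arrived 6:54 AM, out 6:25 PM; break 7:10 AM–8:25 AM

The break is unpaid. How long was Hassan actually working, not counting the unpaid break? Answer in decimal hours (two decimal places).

10.27 hours

Today: 6:54 AM–6:25 PM = 11 h 31 min; less 75 min break → 10 h 16 min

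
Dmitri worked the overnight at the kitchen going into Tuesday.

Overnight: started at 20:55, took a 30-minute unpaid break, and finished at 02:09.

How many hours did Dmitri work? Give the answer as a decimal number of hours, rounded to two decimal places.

Overnight: 20:55 → midnight = 3 h 5 min; midnight → 02:09 = 2 h 9 min; span 5 h 14 min; less 30 min break → 4 h 44 min

4.73 hours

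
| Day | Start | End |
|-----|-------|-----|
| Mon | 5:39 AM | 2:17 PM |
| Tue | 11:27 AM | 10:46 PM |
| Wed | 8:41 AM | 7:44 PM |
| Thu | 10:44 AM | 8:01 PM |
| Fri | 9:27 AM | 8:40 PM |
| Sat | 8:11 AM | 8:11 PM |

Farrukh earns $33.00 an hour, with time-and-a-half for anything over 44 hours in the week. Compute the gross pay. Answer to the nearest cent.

Mon: 5:39 AM–2:17 PM = 8 h 38 min
Tue: 11:27 AM–10:46 PM = 11 h 19 min
Wed: 8:41 AM–7:44 PM = 11 h 3 min
Thu: 10:44 AM–8:01 PM = 9 h 17 min
Fri: 9:27 AM–8:40 PM = 11 h 13 min
Sat: 8:11 AM–8:11 PM = 12 h 0 min
Total worked: 63 h 30 min = 3810 min.
Regular 44 h 0 min = 2640 min at $33.00/h; overtime 19 h 30 min = 1170 min at $49.50/h.
Pay = (2640 × $33.00 + 1170 × $49.50) ÷ 60 = $2417.25.

$2417.25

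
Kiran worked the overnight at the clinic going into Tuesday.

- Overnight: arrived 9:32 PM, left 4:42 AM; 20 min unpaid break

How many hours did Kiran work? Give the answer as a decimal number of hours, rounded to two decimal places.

Overnight: 9:32 PM → midnight = 2 h 28 min; midnight → 4:42 AM = 4 h 42 min; span 7 h 10 min; less 20 min break → 6 h 50 min

6.83 hours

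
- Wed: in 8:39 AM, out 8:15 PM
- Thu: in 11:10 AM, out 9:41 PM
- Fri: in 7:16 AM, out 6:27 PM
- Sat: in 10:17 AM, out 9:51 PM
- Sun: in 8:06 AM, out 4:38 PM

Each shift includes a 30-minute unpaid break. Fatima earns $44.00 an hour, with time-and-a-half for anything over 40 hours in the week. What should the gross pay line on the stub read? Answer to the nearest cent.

Wed: 8:39 AM–8:15 PM = 11 h 36 min; less 30 min break → 11 h 6 min
Thu: 11:10 AM–9:41 PM = 10 h 31 min; less 30 min break → 10 h 1 min
Fri: 7:16 AM–6:27 PM = 11 h 11 min; less 30 min break → 10 h 41 min
Sat: 10:17 AM–9:51 PM = 11 h 34 min; less 30 min break → 11 h 4 min
Sun: 8:06 AM–4:38 PM = 8 h 32 min; less 30 min break → 8 h 2 min
Total worked: 50 h 54 min = 3054 min.
Regular 40 h 0 min = 2400 min at $44.00/h; overtime 10 h 54 min = 654 min at $66.00/h.
Pay = (2400 × $44.00 + 654 × $66.00) ÷ 60 = $2479.40.

$2479.40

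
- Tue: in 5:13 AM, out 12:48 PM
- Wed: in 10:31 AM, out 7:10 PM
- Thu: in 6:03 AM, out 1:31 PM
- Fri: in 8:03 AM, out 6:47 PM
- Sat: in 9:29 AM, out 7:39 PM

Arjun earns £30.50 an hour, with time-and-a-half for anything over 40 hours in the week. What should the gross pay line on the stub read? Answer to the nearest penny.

Tue: 5:13 AM–12:48 PM = 7 h 35 min
Wed: 10:31 AM–7:10 PM = 8 h 39 min
Thu: 6:03 AM–1:31 PM = 7 h 28 min
Fri: 8:03 AM–6:47 PM = 10 h 44 min
Sat: 9:29 AM–7:39 PM = 10 h 10 min
Total worked: 44 h 36 min = 2676 min.
Regular 40 h 0 min = 2400 min at £30.50/h; overtime 4 h 36 min = 276 min at £45.75/h.
Pay = (2400 × £30.50 + 276 × £45.75) ÷ 60 = £1430.45.

£1430.45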